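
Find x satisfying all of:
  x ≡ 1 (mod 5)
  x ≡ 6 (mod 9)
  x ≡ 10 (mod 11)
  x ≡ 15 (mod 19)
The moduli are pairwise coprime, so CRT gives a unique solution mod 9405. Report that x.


Product of moduli M = 5 · 9 · 11 · 19 = 9405.
Merge one congruence at a time:
  Start: x ≡ 1 (mod 5).
  Combine with x ≡ 6 (mod 9); new modulus lcm = 45.
    Write x = 1 + 5·t and substitute into x ≡ 6 (mod 9): 5·t ≡ 6 − 1 = 5 (mod 9).
    The inverse of 5 mod 9 is 2 (since 5·2 = 10 = 1·9 + 1), so t ≡ 2·5 = 10 ≡ 1 (mod 9).
    Then x = 1 + 5·1 = 6, valid modulo lcm(5, 9) = 45: x ≡ 6 (mod 45).
  Combine with x ≡ 10 (mod 11); new modulus lcm = 495.
    Write x = 6 + 45·t and substitute into x ≡ 10 (mod 11): 45·t ≡ 10 − 6 = 4 (mod 11).
    Reduce coefficients mod 11: 1·t ≡ 4 (mod 11).
    So t ≡ 4 (mod 11).
    Then x = 6 + 45·4 = 186, valid modulo lcm(45, 11) = 495: x ≡ 186 (mod 495).
  Combine with x ≡ 15 (mod 19); new modulus lcm = 9405.
    Write x = 186 + 495·t and substitute into x ≡ 15 (mod 19): 495·t ≡ 15 − 186 = -171 (mod 19).
    Reduce coefficients mod 19: 1·t ≡ 0 (mod 19).
    So t ≡ 0 (mod 19).
    Then x = 186 + 495·0 = 186, valid modulo lcm(495, 19) = 9405: x ≡ 186 (mod 9405).
Verify against each original: 186 mod 5 = 1, 186 mod 9 = 6, 186 mod 11 = 10, 186 mod 19 = 15.

x ≡ 186 (mod 9405).


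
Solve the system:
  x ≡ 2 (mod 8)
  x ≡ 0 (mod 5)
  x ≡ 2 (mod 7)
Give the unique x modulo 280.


Moduli 8, 5, 7 are pairwise coprime; by CRT there is a unique solution modulo M = 8 · 5 · 7 = 280.
Solve pairwise, accumulating the modulus:
  Start with x ≡ 2 (mod 8).
  Combine with x ≡ 0 (mod 5): since gcd(8, 5) = 1, we get a unique residue mod 40.
    Write x = 2 + 8·t and substitute into x ≡ 0 (mod 5): 8·t ≡ 0 − 2 = -2 (mod 5).
    Reduce coefficients mod 5: 3·t ≡ 3 (mod 5).
    The inverse of 3 mod 5 is 2 (since 3·2 = 6 = 1·5 + 1), so t ≡ 2·3 = 6 ≡ 1 (mod 5).
    Then x = 2 + 8·1 = 10, valid modulo lcm(8, 5) = 40: x ≡ 10 (mod 40).
  Combine with x ≡ 2 (mod 7): since gcd(40, 7) = 1, we get a unique residue mod 280.
    Write x = 10 + 40·t and substitute into x ≡ 2 (mod 7): 40·t ≡ 2 − 10 = -8 (mod 7).
    Reduce coefficients mod 7: 5·t ≡ 6 (mod 7).
    The inverse of 5 mod 7 is 3 (since 5·3 = 15 = 2·7 + 1), so t ≡ 3·6 = 18 ≡ 4 (mod 7).
    Then x = 10 + 40·4 = 170, valid modulo lcm(40, 7) = 280: x ≡ 170 (mod 280).
Verify: 170 mod 8 = 2 ✓, 170 mod 5 = 0 ✓, 170 mod 7 = 2 ✓.

x ≡ 170 (mod 280).


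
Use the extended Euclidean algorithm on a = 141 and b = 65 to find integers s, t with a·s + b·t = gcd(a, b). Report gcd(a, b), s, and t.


Euclidean algorithm on (141, 65) — divide until remainder is 0:
  141 = 2 · 65 + 11
  65 = 5 · 11 + 10
  11 = 1 · 10 + 1
  10 = 10 · 1 + 0
gcd(141, 65) = 1.
Track Bezout coefficients alongside the remainders: start with r₀ = 141 = a·1 + b·0 (s = 1, t = 0) and r₁ = 65 = a·0 + b·1 (s = 0, t = 1); each new remainder r_{k+1} = r_{k-1} − q_k·r_k inherits s_{k+1} = s_{k-1} − q_k·s_k, t_{k+1} = t_{k-1} − q_k·t_k, so r_k = a·s_k + b·t_k at every step:
  q = 2: r = 11, s = 1 − 2·0 = 1, t = 0 − 2·1 = -2  (check: 141·1 + 65·(-2) = 11)
  q = 5: r = 10, s = 0 − 5·1 = -5, t = 1 − 5·(-2) = 11  (check: 141·(-5) + 65·11 = 10)
  q = 1: r = 1, s = 1 − 1·(-5) = 6, t = -2 − 1·11 = -13  (check: 141·6 + 65·(-13) = 1)
The row with r = 1 (the gcd) gives the Bezout coefficients s = 6, t = -13.
Result: 141 · (6) + 65 · (-13) = 1.

gcd(141, 65) = 1; s = 6, t = -13 (check: 141·6 + 65·(-13) = 1).


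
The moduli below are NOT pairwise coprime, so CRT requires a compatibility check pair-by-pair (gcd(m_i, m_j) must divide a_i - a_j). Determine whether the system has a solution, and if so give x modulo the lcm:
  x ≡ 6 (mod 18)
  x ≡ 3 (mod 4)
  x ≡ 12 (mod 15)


Moduli 18, 4, 15 are not pairwise coprime, so CRT works modulo lcm(m_i) when all pairwise compatibility conditions hold.
Pairwise compatibility: gcd(m_i, m_j) must divide a_i - a_j for every pair.
Merge one congruence at a time:
  Start: x ≡ 6 (mod 18).
  Combine with x ≡ 3 (mod 4): gcd(18, 4) = 2, and 3 - 6 = -3 is NOT divisible by 2.
    ⇒ system is inconsistent (no integer solution).

No solution (the system is inconsistent).


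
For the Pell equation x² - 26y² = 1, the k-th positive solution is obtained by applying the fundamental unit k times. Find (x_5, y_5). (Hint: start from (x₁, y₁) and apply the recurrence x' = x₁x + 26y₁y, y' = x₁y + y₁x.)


Step 1: Find the fundamental solution (x₁, y₁) of x² - 26y² = 1.
  Expand √26 as a continued fraction. a₀ = ⌊√26⌋ = 5; iterate m_{k+1} = d_k·a_k − m_k, d_{k+1} = (26 − m_{k+1}²)/d_k, a_{k+1} = ⌊(a₀ + m_{k+1})/d_{k+1}⌋ (starting m₀ = 0, d₀ = 1), with convergents p_k = a_k·p_{k-1} + p_{k-2}, q_k = a_k·q_{k-1} + q_{k-2} (p₋₁ = 1, q₋₁ = 0):
  k = 0: a₀ = 5; p₀/q₀ = 5/1; p₀² − 26·q₀² = 25 − 26 = -1.
  k = 1: m = 5, d = 1, a = ⌊(5 + 5)/1⌋ = 10; p/q = (10·5 + 1)/(10·1 + 0) = 51/10; p² − 26·q² = 2601 − 2600 = 1.
  The first convergent with p² − 26·q² = 1 gives the fundamental solution (x₁, y₁) = (51, 10).
Step 2: Apply the recurrence (x_{n+1}, y_{n+1}) = (x₁x_n + 26y₁y_n, x₁y_n + y₁x_n) repeatedly.
  From (x_1, y_1) = (51, 10): x_2 = 51·51 + 26·10·10 = 5201; y_2 = 51·10 + 10·51 = 1020.
  From (x_2, y_2) = (5201, 1020): x_3 = 51·5201 + 26·10·1020 = 530451; y_3 = 51·1020 + 10·5201 = 104030.
  From (x_3, y_3) = (530451, 104030): x_4 = 51·530451 + 26·10·104030 = 54100801; y_4 = 51·104030 + 10·530451 = 10610040.
  From (x_4, y_4) = (54100801, 10610040): x_5 = 51·54100801 + 26·10·10610040 = 5517751251; y_5 = 51·10610040 + 10·54100801 = 1082120050.
Step 3: Verify x_5² - 26·y_5² = 30445578867912065001 - 30445578867912065000 = 1 (should be 1). ✓

(x_1, y_1) = (51, 10); (x_5, y_5) = (5517751251, 1082120050).


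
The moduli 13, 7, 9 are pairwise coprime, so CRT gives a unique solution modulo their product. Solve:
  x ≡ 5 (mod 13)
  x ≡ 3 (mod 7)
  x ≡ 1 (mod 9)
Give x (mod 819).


Moduli 13, 7, 9 are pairwise coprime; by CRT there is a unique solution modulo M = 13 · 7 · 9 = 819.
Solve pairwise, accumulating the modulus:
  Start with x ≡ 5 (mod 13).
  Combine with x ≡ 3 (mod 7): since gcd(13, 7) = 1, we get a unique residue mod 91.
    Write x = 5 + 13·t and substitute into x ≡ 3 (mod 7): 13·t ≡ 3 − 5 = -2 (mod 7).
    Reduce coefficients mod 7: 6·t ≡ 5 (mod 7).
    The inverse of 6 mod 7 is 6 (since 6·6 = 36 = 5·7 + 1), so t ≡ 6·5 = 30 ≡ 2 (mod 7).
    Then x = 5 + 13·2 = 31, valid modulo lcm(13, 7) = 91: x ≡ 31 (mod 91).
  Combine with x ≡ 1 (mod 9): since gcd(91, 9) = 1, we get a unique residue mod 819.
    Write x = 31 + 91·t and substitute into x ≡ 1 (mod 9): 91·t ≡ 1 − 31 = -30 (mod 9).
    Reduce coefficients mod 9: 1·t ≡ 6 (mod 9).
    So t ≡ 6 (mod 9).
    Then x = 31 + 91·6 = 577, valid modulo lcm(91, 9) = 819: x ≡ 577 (mod 819).
Verify: 577 mod 13 = 5 ✓, 577 mod 7 = 3 ✓, 577 mod 9 = 1 ✓.

x ≡ 577 (mod 819).


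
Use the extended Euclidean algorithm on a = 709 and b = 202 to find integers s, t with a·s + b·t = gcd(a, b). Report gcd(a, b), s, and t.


Euclidean algorithm on (709, 202) — divide until remainder is 0:
  709 = 3 · 202 + 103
  202 = 1 · 103 + 99
  103 = 1 · 99 + 4
  99 = 24 · 4 + 3
  4 = 1 · 3 + 1
  3 = 3 · 1 + 0
gcd(709, 202) = 1.
Track Bezout coefficients alongside the remainders: start with r₀ = 709 = a·1 + b·0 (s = 1, t = 0) and r₁ = 202 = a·0 + b·1 (s = 0, t = 1); each new remainder r_{k+1} = r_{k-1} − q_k·r_k inherits s_{k+1} = s_{k-1} − q_k·s_k, t_{k+1} = t_{k-1} − q_k·t_k, so r_k = a·s_k + b·t_k at every step:
  q = 3: r = 103, s = 1 − 3·0 = 1, t = 0 − 3·1 = -3  (check: 709·1 + 202·(-3) = 103)
  q = 1: r = 99, s = 0 − 1·1 = -1, t = 1 − 1·(-3) = 4  (check: 709·(-1) + 202·4 = 99)
  q = 1: r = 4, s = 1 − 1·(-1) = 2, t = -3 − 1·4 = -7  (check: 709·2 + 202·(-7) = 4)
  q = 24: r = 3, s = -1 − 24·2 = -49, t = 4 − 24·(-7) = 172  (check: 709·(-49) + 202·172 = 3)
  q = 1: r = 1, s = 2 − 1·(-49) = 51, t = -7 − 1·172 = -179  (check: 709·51 + 202·(-179) = 1)
The row with r = 1 (the gcd) gives the Bezout coefficients s = 51, t = -179.
Result: 709 · (51) + 202 · (-179) = 1.

gcd(709, 202) = 1; s = 51, t = -179 (check: 709·51 + 202·(-179) = 1).


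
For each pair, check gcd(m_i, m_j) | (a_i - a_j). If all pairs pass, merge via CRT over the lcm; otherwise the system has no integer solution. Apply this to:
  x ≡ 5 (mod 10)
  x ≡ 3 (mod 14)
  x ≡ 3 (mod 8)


Moduli 10, 14, 8 are not pairwise coprime, so CRT works modulo lcm(m_i) when all pairwise compatibility conditions hold.
Pairwise compatibility: gcd(m_i, m_j) must divide a_i - a_j for every pair.
Merge one congruence at a time:
  Start: x ≡ 5 (mod 10).
  Combine with x ≡ 3 (mod 14): gcd(10, 14) = 2; 3 - 5 = -2, which IS divisible by 2, so compatible.
    Write x = 5 + 10·t and substitute into x ≡ 3 (mod 14): 10·t ≡ 3 − 5 = -2 (mod 14).
    Divide the congruence (and modulus) by g = 2: 5·t ≡ -1 (mod 7).
    Reduce coefficients mod 7: 5·t ≡ 6 (mod 7).
    The inverse of 5 mod 7 is 3 (since 5·3 = 15 = 2·7 + 1), so t ≡ 3·6 = 18 ≡ 4 (mod 7).
    Then x = 5 + 10·4 = 45, valid modulo lcm(10, 14) = 70: x ≡ 45 (mod 70).
  Combine with x ≡ 3 (mod 8): gcd(70, 8) = 2; 3 - 45 = -42, which IS divisible by 2, so compatible.
    Write x = 45 + 70·t and substitute into x ≡ 3 (mod 8): 70·t ≡ 3 − 45 = -42 (mod 8).
    Divide the congruence (and modulus) by g = 2: 35·t ≡ -21 (mod 4).
    Reduce coefficients mod 4: 3·t ≡ 3 (mod 4).
    The inverse of 3 mod 4 is 3 (since 3·3 = 9 = 2·4 + 1), so t ≡ 3·3 = 9 ≡ 1 (mod 4).
    Then x = 45 + 70·1 = 115, valid modulo lcm(70, 8) = 280: x ≡ 115 (mod 280).
Verify: 115 mod 10 = 5, 115 mod 14 = 3, 115 mod 8 = 3.

x ≡ 115 (mod 280).


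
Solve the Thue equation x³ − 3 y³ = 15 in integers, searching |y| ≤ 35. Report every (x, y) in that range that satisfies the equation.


The equation is x³ - 3y³ = 15. For fixed y, x³ = 3·y³ + 15, so a solution requires the RHS to be a perfect cube.
Strategy: iterate y from -35 to 35, compute RHS = 3·y³ + 15, and check whether it is a (positive or negative) perfect cube.
Check small values of y:
  y = 0: RHS = 15 is not a perfect cube.
  y = 1: RHS = 18 is not a perfect cube.
  y = -1: RHS = 12 is not a perfect cube.
  y = 2: RHS = 39 is not a perfect cube.
  y = -2: RHS = -9 is not a perfect cube.
  y = 3: RHS = 96 is not a perfect cube.
  y = -3: RHS = -66 is not a perfect cube.
Continuing the search up to |y| = 35 finds no solutions either.
No (x, y) in the scanned range satisfies the equation.

No integer solutions with |y| ≤ 35.


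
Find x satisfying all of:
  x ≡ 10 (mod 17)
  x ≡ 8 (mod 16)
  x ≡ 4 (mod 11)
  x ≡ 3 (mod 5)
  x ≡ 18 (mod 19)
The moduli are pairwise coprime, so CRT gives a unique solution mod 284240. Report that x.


Product of moduli M = 17 · 16 · 11 · 5 · 19 = 284240.
Merge one congruence at a time:
  Start: x ≡ 10 (mod 17).
  Combine with x ≡ 8 (mod 16); new modulus lcm = 272.
    Write x = 10 + 17·t and substitute into x ≡ 8 (mod 16): 17·t ≡ 8 − 10 = -2 (mod 16).
    Reduce coefficients mod 16: 1·t ≡ 14 (mod 16).
    So t ≡ 14 (mod 16).
    Then x = 10 + 17·14 = 248, valid modulo lcm(17, 16) = 272: x ≡ 248 (mod 272).
  Combine with x ≡ 4 (mod 11); new modulus lcm = 2992.
    Write x = 248 + 272·t and substitute into x ≡ 4 (mod 11): 272·t ≡ 4 − 248 = -244 (mod 11).
    Reduce coefficients mod 11: 8·t ≡ 9 (mod 11).
    The inverse of 8 mod 11 is 7 (since 8·7 = 56 = 5·11 + 1), so t ≡ 7·9 = 63 ≡ 8 (mod 11).
    Then x = 248 + 272·8 = 2424, valid modulo lcm(272, 11) = 2992: x ≡ 2424 (mod 2992).
  Combine with x ≡ 3 (mod 5); new modulus lcm = 14960.
    Write x = 2424 + 2992·t and substitute into x ≡ 3 (mod 5): 2992·t ≡ 3 − 2424 = -2421 (mod 5).
    Reduce coefficients mod 5: 2·t ≡ 4 (mod 5).
    The inverse of 2 mod 5 is 3 (since 2·3 = 6 = 1·5 + 1), so t ≡ 3·4 = 12 ≡ 2 (mod 5).
    Then x = 2424 + 2992·2 = 8408, valid modulo lcm(2992, 5) = 14960: x ≡ 8408 (mod 14960).
  Combine with x ≡ 18 (mod 19); new modulus lcm = 284240.
    Write x = 8408 + 14960·t and substitute into x ≡ 18 (mod 19): 14960·t ≡ 18 − 8408 = -8390 (mod 19).
    Reduce coefficients mod 19: 7·t ≡ 8 (mod 19).
    The inverse of 7 mod 19 is 11 (since 7·11 = 77 = 4·19 + 1), so t ≡ 11·8 = 88 ≡ 12 (mod 19).
    Then x = 8408 + 14960·12 = 187928, valid modulo lcm(14960, 19) = 284240: x ≡ 187928 (mod 284240).
Verify against each original: 187928 mod 17 = 10, 187928 mod 16 = 8, 187928 mod 11 = 4, 187928 mod 5 = 3, 187928 mod 19 = 18.

x ≡ 187928 (mod 284240).


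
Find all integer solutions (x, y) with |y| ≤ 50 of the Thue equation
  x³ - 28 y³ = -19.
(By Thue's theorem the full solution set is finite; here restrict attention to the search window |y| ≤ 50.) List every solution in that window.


The equation is x³ - 28y³ = -19. For fixed y, x³ = 28·y³ − 19, so a solution requires the RHS to be a perfect cube.
Strategy: iterate y from -50 to 50, compute RHS = 28·y³ − 19, and check whether it is a (positive or negative) perfect cube.
Check small values of y:
  y = 0: RHS = -19 is not a perfect cube.
  y = 1: RHS = 9 is not a perfect cube.
  y = -1: RHS = -47 is not a perfect cube.
  y = 2: RHS = 205 is not a perfect cube.
  y = -2: RHS = -243 is not a perfect cube.
  y = 3: RHS = 737 is not a perfect cube.
  y = -3: RHS = -775 is not a perfect cube.
Continuing the search up to |y| = 50 finds no solutions either.
No (x, y) in the scanned range satisfies the equation.

No integer solutions with |y| ≤ 50.


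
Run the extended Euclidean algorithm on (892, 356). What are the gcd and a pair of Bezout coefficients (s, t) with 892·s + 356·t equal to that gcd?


Euclidean algorithm on (892, 356) — divide until remainder is 0:
  892 = 2 · 356 + 180
  356 = 1 · 180 + 176
  180 = 1 · 176 + 4
  176 = 44 · 4 + 0
gcd(892, 356) = 4.
Track Bezout coefficients alongside the remainders: start with r₀ = 892 = a·1 + b·0 (s = 1, t = 0) and r₁ = 356 = a·0 + b·1 (s = 0, t = 1); each new remainder r_{k+1} = r_{k-1} − q_k·r_k inherits s_{k+1} = s_{k-1} − q_k·s_k, t_{k+1} = t_{k-1} − q_k·t_k, so r_k = a·s_k + b·t_k at every step:
  q = 2: r = 180, s = 1 − 2·0 = 1, t = 0 − 2·1 = -2  (check: 892·1 + 356·(-2) = 180)
  q = 1: r = 176, s = 0 − 1·1 = -1, t = 1 − 1·(-2) = 3  (check: 892·(-1) + 356·3 = 176)
  q = 1: r = 4, s = 1 − 1·(-1) = 2, t = -2 − 1·3 = -5  (check: 892·2 + 356·(-5) = 4)
The row with r = 4 (the gcd) gives the Bezout coefficients s = 2, t = -5.
Result: 892 · (2) + 356 · (-5) = 4.

gcd(892, 356) = 4; s = 2, t = -5 (check: 892·2 + 356·(-5) = 4).


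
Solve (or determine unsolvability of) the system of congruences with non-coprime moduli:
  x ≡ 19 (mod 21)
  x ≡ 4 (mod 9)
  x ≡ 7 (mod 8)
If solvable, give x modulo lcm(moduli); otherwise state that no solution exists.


Moduli 21, 9, 8 are not pairwise coprime, so CRT works modulo lcm(m_i) when all pairwise compatibility conditions hold.
Pairwise compatibility: gcd(m_i, m_j) must divide a_i - a_j for every pair.
Merge one congruence at a time:
  Start: x ≡ 19 (mod 21).
  Combine with x ≡ 4 (mod 9): gcd(21, 9) = 3; 4 - 19 = -15, which IS divisible by 3, so compatible.
    Write x = 19 + 21·t and substitute into x ≡ 4 (mod 9): 21·t ≡ 4 − 19 = -15 (mod 9).
    Divide the congruence (and modulus) by g = 3: 7·t ≡ -5 (mod 3).
    Reduce coefficients mod 3: 1·t ≡ 1 (mod 3).
    So t ≡ 1 (mod 3).
    Then x = 19 + 21·1 = 40, valid modulo lcm(21, 9) = 63: x ≡ 40 (mod 63).
  Combine with x ≡ 7 (mod 8): gcd(63, 8) = 1; 7 - 40 = -33, which IS divisible by 1, so compatible.
    Write x = 40 + 63·t and substitute into x ≡ 7 (mod 8): 63·t ≡ 7 − 40 = -33 (mod 8).
    Reduce coefficients mod 8: 7·t ≡ 7 (mod 8).
    The inverse of 7 mod 8 is 7 (since 7·7 = 49 = 6·8 + 1), so t ≡ 7·7 = 49 ≡ 1 (mod 8).
    Then x = 40 + 63·1 = 103, valid modulo lcm(63, 8) = 504: x ≡ 103 (mod 504).
Verify: 103 mod 21 = 19, 103 mod 9 = 4, 103 mod 8 = 7.

x ≡ 103 (mod 504).


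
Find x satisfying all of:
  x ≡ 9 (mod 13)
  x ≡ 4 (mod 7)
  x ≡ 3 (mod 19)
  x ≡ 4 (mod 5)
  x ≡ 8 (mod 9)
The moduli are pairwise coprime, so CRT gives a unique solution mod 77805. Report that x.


Product of moduli M = 13 · 7 · 19 · 5 · 9 = 77805.
Merge one congruence at a time:
  Start: x ≡ 9 (mod 13).
  Combine with x ≡ 4 (mod 7); new modulus lcm = 91.
    Write x = 9 + 13·t and substitute into x ≡ 4 (mod 7): 13·t ≡ 4 − 9 = -5 (mod 7).
    Reduce coefficients mod 7: 6·t ≡ 2 (mod 7).
    The inverse of 6 mod 7 is 6 (since 6·6 = 36 = 5·7 + 1), so t ≡ 6·2 = 12 ≡ 5 (mod 7).
    Then x = 9 + 13·5 = 74, valid modulo lcm(13, 7) = 91: x ≡ 74 (mod 91).
  Combine with x ≡ 3 (mod 19); new modulus lcm = 1729.
    Write x = 74 + 91·t and substitute into x ≡ 3 (mod 19): 91·t ≡ 3 − 74 = -71 (mod 19).
    Reduce coefficients mod 19: 15·t ≡ 5 (mod 19).
    The inverse of 15 mod 19 is 14 (since 15·14 = 210 = 11·19 + 1), so t ≡ 14·5 = 70 ≡ 13 (mod 19).
    Then x = 74 + 91·13 = 1257, valid modulo lcm(91, 19) = 1729: x ≡ 1257 (mod 1729).
  Combine with x ≡ 4 (mod 5); new modulus lcm = 8645.
    Write x = 1257 + 1729·t and substitute into x ≡ 4 (mod 5): 1729·t ≡ 4 − 1257 = -1253 (mod 5).
    Reduce coefficients mod 5: 4·t ≡ 2 (mod 5).
    The inverse of 4 mod 5 is 4 (since 4·4 = 16 = 3·5 + 1), so t ≡ 4·2 = 8 ≡ 3 (mod 5).
    Then x = 1257 + 1729·3 = 6444, valid modulo lcm(1729, 5) = 8645: x ≡ 6444 (mod 8645).
  Combine with x ≡ 8 (mod 9); new modulus lcm = 77805.
    Write x = 6444 + 8645·t and substitute into x ≡ 8 (mod 9): 8645·t ≡ 8 − 6444 = -6436 (mod 9).
    Reduce coefficients mod 9: 5·t ≡ 8 (mod 9).
    The inverse of 5 mod 9 is 2 (since 5·2 = 10 = 1·9 + 1), so t ≡ 2·8 = 16 ≡ 7 (mod 9).
    Then x = 6444 + 8645·7 = 66959, valid modulo lcm(8645, 9) = 77805: x ≡ 66959 (mod 77805).
Verify against each original: 66959 mod 13 = 9, 66959 mod 7 = 4, 66959 mod 19 = 3, 66959 mod 5 = 4, 66959 mod 9 = 8.

x ≡ 66959 (mod 77805).


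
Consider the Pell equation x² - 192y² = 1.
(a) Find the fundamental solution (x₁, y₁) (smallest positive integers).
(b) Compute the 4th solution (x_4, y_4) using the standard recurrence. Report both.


Step 1: Find the fundamental solution (x₁, y₁) of x² - 192y² = 1.
  Expand √192 as a continued fraction. a₀ = ⌊√192⌋ = 13; iterate m_{k+1} = d_k·a_k − m_k, d_{k+1} = (192 − m_{k+1}²)/d_k, a_{k+1} = ⌊(a₀ + m_{k+1})/d_{k+1}⌋ (starting m₀ = 0, d₀ = 1), with convergents p_k = a_k·p_{k-1} + p_{k-2}, q_k = a_k·q_{k-1} + q_{k-2} (p₋₁ = 1, q₋₁ = 0):
  k = 0: a₀ = 13; p₀/q₀ = 13/1; p₀² − 192·q₀² = 169 − 192 = -23.
  k = 1: m = 13, d = 23, a = ⌊(13 + 13)/23⌋ = 1; p/q = (1·13 + 1)/(1·1 + 0) = 14/1; p² − 192·q² = 196 − 192 = 4.
  k = 2: m = 10, d = 4, a = ⌊(13 + 10)/4⌋ = 5; p/q = (5·14 + 13)/(5·1 + 1) = 83/6; p² − 192·q² = 6889 − 6912 = -23.
  k = 3: m = 10, d = 23, a = ⌊(13 + 10)/23⌋ = 1; p/q = (1·83 + 14)/(1·6 + 1) = 97/7; p² − 192·q² = 9409 − 9408 = 1.
  The first convergent with p² − 192·q² = 1 gives the fundamental solution (x₁, y₁) = (97, 7).
Step 2: Apply the recurrence (x_{n+1}, y_{n+1}) = (x₁x_n + 192y₁y_n, x₁y_n + y₁x_n) repeatedly.
  From (x_1, y_1) = (97, 7): x_2 = 97·97 + 192·7·7 = 18817; y_2 = 97·7 + 7·97 = 1358.
  From (x_2, y_2) = (18817, 1358): x_3 = 97·18817 + 192·7·1358 = 3650401; y_3 = 97·1358 + 7·18817 = 263445.
  From (x_3, y_3) = (3650401, 263445): x_4 = 97·3650401 + 192·7·263445 = 708158977; y_4 = 97·263445 + 7·3650401 = 51106972.
Step 3: Verify x_4² - 192·y_4² = 501489136705686529 - 501489136705686528 = 1 (should be 1). ✓

(x_1, y_1) = (97, 7); (x_4, y_4) = (708158977, 51106972).


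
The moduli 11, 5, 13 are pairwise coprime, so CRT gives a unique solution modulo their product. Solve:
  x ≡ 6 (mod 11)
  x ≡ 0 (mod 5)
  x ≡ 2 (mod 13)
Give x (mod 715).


Moduli 11, 5, 13 are pairwise coprime; by CRT there is a unique solution modulo M = 11 · 5 · 13 = 715.
Solve pairwise, accumulating the modulus:
  Start with x ≡ 6 (mod 11).
  Combine with x ≡ 0 (mod 5): since gcd(11, 5) = 1, we get a unique residue mod 55.
    Write x = 6 + 11·t and substitute into x ≡ 0 (mod 5): 11·t ≡ 0 − 6 = -6 (mod 5).
    Reduce coefficients mod 5: 1·t ≡ 4 (mod 5).
    So t ≡ 4 (mod 5).
    Then x = 6 + 11·4 = 50, valid modulo lcm(11, 5) = 55: x ≡ 50 (mod 55).
  Combine with x ≡ 2 (mod 13): since gcd(55, 13) = 1, we get a unique residue mod 715.
    Write x = 50 + 55·t and substitute into x ≡ 2 (mod 13): 55·t ≡ 2 − 50 = -48 (mod 13).
    Reduce coefficients mod 13: 3·t ≡ 4 (mod 13).
    The inverse of 3 mod 13 is 9 (since 3·9 = 27 = 2·13 + 1), so t ≡ 9·4 = 36 ≡ 10 (mod 13).
    Then x = 50 + 55·10 = 600, valid modulo lcm(55, 13) = 715: x ≡ 600 (mod 715).
Verify: 600 mod 11 = 6 ✓, 600 mod 5 = 0 ✓, 600 mod 13 = 2 ✓.

x ≡ 600 (mod 715).


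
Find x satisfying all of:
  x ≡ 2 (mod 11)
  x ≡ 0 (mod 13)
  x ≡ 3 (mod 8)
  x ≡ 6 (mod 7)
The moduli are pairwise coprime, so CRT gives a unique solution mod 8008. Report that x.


Product of moduli M = 11 · 13 · 8 · 7 = 8008.
Merge one congruence at a time:
  Start: x ≡ 2 (mod 11).
  Combine with x ≡ 0 (mod 13); new modulus lcm = 143.
    Write x = 2 + 11·t and substitute into x ≡ 0 (mod 13): 11·t ≡ 0 − 2 = -2 (mod 13).
    Reduce coefficients mod 13: 11·t ≡ 11 (mod 13).
    The inverse of 11 mod 13 is 6 (since 11·6 = 66 = 5·13 + 1), so t ≡ 6·11 = 66 ≡ 1 (mod 13).
    Then x = 2 + 11·1 = 13, valid modulo lcm(11, 13) = 143: x ≡ 13 (mod 143).
  Combine with x ≡ 3 (mod 8); new modulus lcm = 1144.
    Write x = 13 + 143·t and substitute into x ≡ 3 (mod 8): 143·t ≡ 3 − 13 = -10 (mod 8).
    Reduce coefficients mod 8: 7·t ≡ 6 (mod 8).
    The inverse of 7 mod 8 is 7 (since 7·7 = 49 = 6·8 + 1), so t ≡ 7·6 = 42 ≡ 2 (mod 8).
    Then x = 13 + 143·2 = 299, valid modulo lcm(143, 8) = 1144: x ≡ 299 (mod 1144).
  Combine with x ≡ 6 (mod 7); new modulus lcm = 8008.
    Write x = 299 + 1144·t and substitute into x ≡ 6 (mod 7): 1144·t ≡ 6 − 299 = -293 (mod 7).
    Reduce coefficients mod 7: 3·t ≡ 1 (mod 7).
    The inverse of 3 mod 7 is 5 (since 3·5 = 15 = 2·7 + 1), so t ≡ 5·1 = 5 ≡ 5 (mod 7).
    Then x = 299 + 1144·5 = 6019, valid modulo lcm(1144, 7) = 8008: x ≡ 6019 (mod 8008).
Verify against each original: 6019 mod 11 = 2, 6019 mod 13 = 0, 6019 mod 8 = 3, 6019 mod 7 = 6.

x ≡ 6019 (mod 8008).


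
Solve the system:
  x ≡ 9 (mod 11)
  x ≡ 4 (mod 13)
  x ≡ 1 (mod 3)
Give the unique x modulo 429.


Moduli 11, 13, 3 are pairwise coprime; by CRT there is a unique solution modulo M = 11 · 13 · 3 = 429.
Solve pairwise, accumulating the modulus:
  Start with x ≡ 9 (mod 11).
  Combine with x ≡ 4 (mod 13): since gcd(11, 13) = 1, we get a unique residue mod 143.
    Write x = 9 + 11·t and substitute into x ≡ 4 (mod 13): 11·t ≡ 4 − 9 = -5 (mod 13).
    Reduce coefficients mod 13: 11·t ≡ 8 (mod 13).
    The inverse of 11 mod 13 is 6 (since 11·6 = 66 = 5·13 + 1), so t ≡ 6·8 = 48 ≡ 9 (mod 13).
    Then x = 9 + 11·9 = 108, valid modulo lcm(11, 13) = 143: x ≡ 108 (mod 143).
  Combine with x ≡ 1 (mod 3): since gcd(143, 3) = 1, we get a unique residue mod 429.
    Write x = 108 + 143·t and substitute into x ≡ 1 (mod 3): 143·t ≡ 1 − 108 = -107 (mod 3).
    Reduce coefficients mod 3: 2·t ≡ 1 (mod 3).
    The inverse of 2 mod 3 is 2 (since 2·2 = 4 = 1·3 + 1), so t ≡ 2·1 = 2 ≡ 2 (mod 3).
    Then x = 108 + 143·2 = 394, valid modulo lcm(143, 3) = 429: x ≡ 394 (mod 429).
Verify: 394 mod 11 = 9 ✓, 394 mod 13 = 4 ✓, 394 mod 3 = 1 ✓.

x ≡ 394 (mod 429).


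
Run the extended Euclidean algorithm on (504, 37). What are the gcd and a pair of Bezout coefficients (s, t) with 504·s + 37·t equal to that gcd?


Euclidean algorithm on (504, 37) — divide until remainder is 0:
  504 = 13 · 37 + 23
  37 = 1 · 23 + 14
  23 = 1 · 14 + 9
  14 = 1 · 9 + 5
  9 = 1 · 5 + 4
  5 = 1 · 4 + 1
  4 = 4 · 1 + 0
gcd(504, 37) = 1.
Track Bezout coefficients alongside the remainders: start with r₀ = 504 = a·1 + b·0 (s = 1, t = 0) and r₁ = 37 = a·0 + b·1 (s = 0, t = 1); each new remainder r_{k+1} = r_{k-1} − q_k·r_k inherits s_{k+1} = s_{k-1} − q_k·s_k, t_{k+1} = t_{k-1} − q_k·t_k, so r_k = a·s_k + b·t_k at every step:
  q = 13: r = 23, s = 1 − 13·0 = 1, t = 0 − 13·1 = -13  (check: 504·1 + 37·(-13) = 23)
  q = 1: r = 14, s = 0 − 1·1 = -1, t = 1 − 1·(-13) = 14  (check: 504·(-1) + 37·14 = 14)
  q = 1: r = 9, s = 1 − 1·(-1) = 2, t = -13 − 1·14 = -27  (check: 504·2 + 37·(-27) = 9)
  q = 1: r = 5, s = -1 − 1·2 = -3, t = 14 − 1·(-27) = 41  (check: 504·(-3) + 37·41 = 5)
  q = 1: r = 4, s = 2 − 1·(-3) = 5, t = -27 − 1·41 = -68  (check: 504·5 + 37·(-68) = 4)
  q = 1: r = 1, s = -3 − 1·5 = -8, t = 41 − 1·(-68) = 109  (check: 504·(-8) + 37·109 = 1)
The row with r = 1 (the gcd) gives the Bezout coefficients s = -8, t = 109.
Result: 504 · (-8) + 37 · (109) = 1.

gcd(504, 37) = 1; s = -8, t = 109 (check: 504·(-8) + 37·109 = 1).


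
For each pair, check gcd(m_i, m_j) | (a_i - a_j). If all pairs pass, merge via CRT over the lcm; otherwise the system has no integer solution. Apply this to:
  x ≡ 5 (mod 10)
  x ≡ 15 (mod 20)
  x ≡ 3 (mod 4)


Moduli 10, 20, 4 are not pairwise coprime, so CRT works modulo lcm(m_i) when all pairwise compatibility conditions hold.
Pairwise compatibility: gcd(m_i, m_j) must divide a_i - a_j for every pair.
Merge one congruence at a time:
  Start: x ≡ 5 (mod 10).
  Combine with x ≡ 15 (mod 20): gcd(10, 20) = 10; 15 - 5 = 10, which IS divisible by 10, so compatible.
    Write x = 5 + 10·t and substitute into x ≡ 15 (mod 20): 10·t ≡ 15 − 5 = 10 (mod 20).
    Divide the congruence (and modulus) by g = 10: 1·t ≡ 1 (mod 2).
    So t ≡ 1 (mod 2).
    Then x = 5 + 10·1 = 15, valid modulo lcm(10, 20) = 20: x ≡ 15 (mod 20).
  Combine with x ≡ 3 (mod 4): gcd(20, 4) = 4; 3 - 15 = -12, which IS divisible by 4, so compatible.
    Write x = 15 + 20·t and substitute into x ≡ 3 (mod 4): 20·t ≡ 3 − 15 = -12 (mod 4).
    Divide the congruence (and modulus) by g = 4: 5·t ≡ -3 (mod 1).
    Modulo 1 every t works; take t = 0.
    Then x = 15 + 20·0 = 15, valid modulo lcm(20, 4) = 20: x ≡ 15 (mod 20).
Verify: 15 mod 10 = 5, 15 mod 20 = 15, 15 mod 4 = 3.

x ≡ 15 (mod 20).


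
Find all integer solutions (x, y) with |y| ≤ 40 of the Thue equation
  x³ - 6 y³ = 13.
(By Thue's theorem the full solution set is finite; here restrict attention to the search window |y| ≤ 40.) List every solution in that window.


The equation is x³ - 6y³ = 13. For fixed y, x³ = 6·y³ + 13, so a solution requires the RHS to be a perfect cube.
Strategy: iterate y from -40 to 40, compute RHS = 6·y³ + 13, and check whether it is a (positive or negative) perfect cube.
Check small values of y:
  y = 0: RHS = 13 is not a perfect cube.
  y = 1: RHS = 19 is not a perfect cube.
  y = -1: RHS = 7 is not a perfect cube.
  y = 2: RHS = 61 is not a perfect cube.
  y = -2: RHS = -35 is not a perfect cube.
  y = 3: RHS = 175 is not a perfect cube.
  y = -3: RHS = -149 is not a perfect cube.
Continuing the search up to |y| = 40 finds no solutions either.
No (x, y) in the scanned range satisfies the equation.

No integer solutions with |y| ≤ 40.


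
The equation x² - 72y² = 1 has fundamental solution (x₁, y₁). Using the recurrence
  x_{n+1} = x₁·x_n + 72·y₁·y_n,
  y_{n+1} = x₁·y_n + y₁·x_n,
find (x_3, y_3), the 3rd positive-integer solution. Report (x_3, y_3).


Step 1: Find the fundamental solution (x₁, y₁) of x² - 72y² = 1.
  Expand √72 as a continued fraction. a₀ = ⌊√72⌋ = 8; iterate m_{k+1} = d_k·a_k − m_k, d_{k+1} = (72 − m_{k+1}²)/d_k, a_{k+1} = ⌊(a₀ + m_{k+1})/d_{k+1}⌋ (starting m₀ = 0, d₀ = 1), with convergents p_k = a_k·p_{k-1} + p_{k-2}, q_k = a_k·q_{k-1} + q_{k-2} (p₋₁ = 1, q₋₁ = 0):
  k = 0: a₀ = 8; p₀/q₀ = 8/1; p₀² − 72·q₀² = 64 − 72 = -8.
  k = 1: m = 8, d = 8, a = ⌊(8 + 8)/8⌋ = 2; p/q = (2·8 + 1)/(2·1 + 0) = 17/2; p² − 72·q² = 289 − 288 = 1.
  The first convergent with p² − 72·q² = 1 gives the fundamental solution (x₁, y₁) = (17, 2).
Step 2: Apply the recurrence (x_{n+1}, y_{n+1}) = (x₁x_n + 72y₁y_n, x₁y_n + y₁x_n) repeatedly.
  From (x_1, y_1) = (17, 2): x_2 = 17·17 + 72·2·2 = 577; y_2 = 17·2 + 2·17 = 68.
  From (x_2, y_2) = (577, 68): x_3 = 17·577 + 72·2·68 = 19601; y_3 = 17·68 + 2·577 = 2310.
Step 3: Verify x_3² - 72·y_3² = 384199201 - 384199200 = 1 (should be 1). ✓

(x_1, y_1) = (17, 2); (x_3, y_3) = (19601, 2310).


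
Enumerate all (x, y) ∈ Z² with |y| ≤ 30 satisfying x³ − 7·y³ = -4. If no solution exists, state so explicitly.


The equation is x³ - 7y³ = -4. For fixed y, x³ = 7·y³ − 4, so a solution requires the RHS to be a perfect cube.
Strategy: iterate y from -30 to 30, compute RHS = 7·y³ − 4, and check whether it is a (positive or negative) perfect cube.
Check small values of y:
  y = 0: RHS = -4 is not a perfect cube.
  y = 1: RHS = 3 is not a perfect cube.
  y = -1: RHS = -11 is not a perfect cube.
  y = 2: RHS = 52 is not a perfect cube.
  y = -2: RHS = -60 is not a perfect cube.
  y = 3: RHS = 185 is not a perfect cube.
  y = -3: RHS = -193 is not a perfect cube.
Continuing the search up to |y| = 30 finds no solutions either.
No (x, y) in the scanned range satisfies the equation.

No integer solutions with |y| ≤ 30.


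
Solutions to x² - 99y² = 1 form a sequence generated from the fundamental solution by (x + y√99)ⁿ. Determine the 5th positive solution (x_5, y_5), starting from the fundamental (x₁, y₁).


Step 1: Find the fundamental solution (x₁, y₁) of x² - 99y² = 1.
  Expand √99 as a continued fraction. a₀ = ⌊√99⌋ = 9; iterate m_{k+1} = d_k·a_k − m_k, d_{k+1} = (99 − m_{k+1}²)/d_k, a_{k+1} = ⌊(a₀ + m_{k+1})/d_{k+1}⌋ (starting m₀ = 0, d₀ = 1), with convergents p_k = a_k·p_{k-1} + p_{k-2}, q_k = a_k·q_{k-1} + q_{k-2} (p₋₁ = 1, q₋₁ = 0):
  k = 0: a₀ = 9; p₀/q₀ = 9/1; p₀² − 99·q₀² = 81 − 99 = -18.
  k = 1: m = 9, d = 18, a = ⌊(9 + 9)/18⌋ = 1; p/q = (1·9 + 1)/(1·1 + 0) = 10/1; p² − 99·q² = 100 − 99 = 1.
  The first convergent with p² − 99·q² = 1 gives the fundamental solution (x₁, y₁) = (10, 1).
Step 2: Apply the recurrence (x_{n+1}, y_{n+1}) = (x₁x_n + 99y₁y_n, x₁y_n + y₁x_n) repeatedly.
  From (x_1, y_1) = (10, 1): x_2 = 10·10 + 99·1·1 = 199; y_2 = 10·1 + 1·10 = 20.
  From (x_2, y_2) = (199, 20): x_3 = 10·199 + 99·1·20 = 3970; y_3 = 10·20 + 1·199 = 399.
  From (x_3, y_3) = (3970, 399): x_4 = 10·3970 + 99·1·399 = 79201; y_4 = 10·399 + 1·3970 = 7960.
  From (x_4, y_4) = (79201, 7960): x_5 = 10·79201 + 99·1·7960 = 1580050; y_5 = 10·7960 + 1·79201 = 158801.
Step 3: Verify x_5² - 99·y_5² = 2496558002500 - 2496558002499 = 1 (should be 1). ✓

(x_1, y_1) = (10, 1); (x_5, y_5) = (1580050, 158801).


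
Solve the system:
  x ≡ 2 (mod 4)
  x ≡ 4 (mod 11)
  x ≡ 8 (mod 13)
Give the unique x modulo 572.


Moduli 4, 11, 13 are pairwise coprime; by CRT there is a unique solution modulo M = 4 · 11 · 13 = 572.
Solve pairwise, accumulating the modulus:
  Start with x ≡ 2 (mod 4).
  Combine with x ≡ 4 (mod 11): since gcd(4, 11) = 1, we get a unique residue mod 44.
    Write x = 2 + 4·t and substitute into x ≡ 4 (mod 11): 4·t ≡ 4 − 2 = 2 (mod 11).
    The inverse of 4 mod 11 is 3 (since 4·3 = 12 = 1·11 + 1), so t ≡ 3·2 = 6 ≡ 6 (mod 11).
    Then x = 2 + 4·6 = 26, valid modulo lcm(4, 11) = 44: x ≡ 26 (mod 44).
  Combine with x ≡ 8 (mod 13): since gcd(44, 13) = 1, we get a unique residue mod 572.
    Write x = 26 + 44·t and substitute into x ≡ 8 (mod 13): 44·t ≡ 8 − 26 = -18 (mod 13).
    Reduce coefficients mod 13: 5·t ≡ 8 (mod 13).
    The inverse of 5 mod 13 is 8 (since 5·8 = 40 = 3·13 + 1), so t ≡ 8·8 = 64 ≡ 12 (mod 13).
    Then x = 26 + 44·12 = 554, valid modulo lcm(44, 13) = 572: x ≡ 554 (mod 572).
Verify: 554 mod 4 = 2 ✓, 554 mod 11 = 4 ✓, 554 mod 13 = 8 ✓.

x ≡ 554 (mod 572).


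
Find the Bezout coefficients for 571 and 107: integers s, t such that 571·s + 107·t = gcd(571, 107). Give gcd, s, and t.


Euclidean algorithm on (571, 107) — divide until remainder is 0:
  571 = 5 · 107 + 36
  107 = 2 · 36 + 35
  36 = 1 · 35 + 1
  35 = 35 · 1 + 0
gcd(571, 107) = 1.
Track Bezout coefficients alongside the remainders: start with r₀ = 571 = a·1 + b·0 (s = 1, t = 0) and r₁ = 107 = a·0 + b·1 (s = 0, t = 1); each new remainder r_{k+1} = r_{k-1} − q_k·r_k inherits s_{k+1} = s_{k-1} − q_k·s_k, t_{k+1} = t_{k-1} − q_k·t_k, so r_k = a·s_k + b·t_k at every step:
  q = 5: r = 36, s = 1 − 5·0 = 1, t = 0 − 5·1 = -5  (check: 571·1 + 107·(-5) = 36)
  q = 2: r = 35, s = 0 − 2·1 = -2, t = 1 − 2·(-5) = 11  (check: 571·(-2) + 107·11 = 35)
  q = 1: r = 1, s = 1 − 1·(-2) = 3, t = -5 − 1·11 = -16  (check: 571·3 + 107·(-16) = 1)
The row with r = 1 (the gcd) gives the Bezout coefficients s = 3, t = -16.
Result: 571 · (3) + 107 · (-16) = 1.

gcd(571, 107) = 1; s = 3, t = -16 (check: 571·3 + 107·(-16) = 1).


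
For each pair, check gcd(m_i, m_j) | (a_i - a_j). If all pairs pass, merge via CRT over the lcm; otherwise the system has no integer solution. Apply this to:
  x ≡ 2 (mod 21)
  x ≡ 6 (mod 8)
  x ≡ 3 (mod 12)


Moduli 21, 8, 12 are not pairwise coprime, so CRT works modulo lcm(m_i) when all pairwise compatibility conditions hold.
Pairwise compatibility: gcd(m_i, m_j) must divide a_i - a_j for every pair.
Merge one congruence at a time:
  Start: x ≡ 2 (mod 21).
  Combine with x ≡ 6 (mod 8): gcd(21, 8) = 1; 6 - 2 = 4, which IS divisible by 1, so compatible.
    Write x = 2 + 21·t and substitute into x ≡ 6 (mod 8): 21·t ≡ 6 − 2 = 4 (mod 8).
    Reduce coefficients mod 8: 5·t ≡ 4 (mod 8).
    The inverse of 5 mod 8 is 5 (since 5·5 = 25 = 3·8 + 1), so t ≡ 5·4 = 20 ≡ 4 (mod 8).
    Then x = 2 + 21·4 = 86, valid modulo lcm(21, 8) = 168: x ≡ 86 (mod 168).
  Combine with x ≡ 3 (mod 12): gcd(168, 12) = 12, and 3 - 86 = -83 is NOT divisible by 12.
    ⇒ system is inconsistent (no integer solution).

No solution (the system is inconsistent).


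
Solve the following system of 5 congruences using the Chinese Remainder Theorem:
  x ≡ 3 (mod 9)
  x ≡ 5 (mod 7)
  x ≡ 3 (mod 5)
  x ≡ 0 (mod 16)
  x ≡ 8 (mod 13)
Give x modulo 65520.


Product of moduli M = 9 · 7 · 5 · 16 · 13 = 65520.
Merge one congruence at a time:
  Start: x ≡ 3 (mod 9).
  Combine with x ≡ 5 (mod 7); new modulus lcm = 63.
    Write x = 3 + 9·t and substitute into x ≡ 5 (mod 7): 9·t ≡ 5 − 3 = 2 (mod 7).
    Reduce coefficients mod 7: 2·t ≡ 2 (mod 7).
    The inverse of 2 mod 7 is 4 (since 2·4 = 8 = 1·7 + 1), so t ≡ 4·2 = 8 ≡ 1 (mod 7).
    Then x = 3 + 9·1 = 12, valid modulo lcm(9, 7) = 63: x ≡ 12 (mod 63).
  Combine with x ≡ 3 (mod 5); new modulus lcm = 315.
    Write x = 12 + 63·t and substitute into x ≡ 3 (mod 5): 63·t ≡ 3 − 12 = -9 (mod 5).
    Reduce coefficients mod 5: 3·t ≡ 1 (mod 5).
    The inverse of 3 mod 5 is 2 (since 3·2 = 6 = 1·5 + 1), so t ≡ 2·1 = 2 ≡ 2 (mod 5).
    Then x = 12 + 63·2 = 138, valid modulo lcm(63, 5) = 315: x ≡ 138 (mod 315).
  Combine with x ≡ 0 (mod 16); new modulus lcm = 5040.
    Write x = 138 + 315·t and substitute into x ≡ 0 (mod 16): 315·t ≡ 0 − 138 = -138 (mod 16).
    Reduce coefficients mod 16: 11·t ≡ 6 (mod 16).
    The inverse of 11 mod 16 is 3 (since 11·3 = 33 = 2·16 + 1), so t ≡ 3·6 = 18 ≡ 2 (mod 16).
    Then x = 138 + 315·2 = 768, valid modulo lcm(315, 16) = 5040: x ≡ 768 (mod 5040).
  Combine with x ≡ 8 (mod 13); new modulus lcm = 65520.
    Write x = 768 + 5040·t and substitute into x ≡ 8 (mod 13): 5040·t ≡ 8 − 768 = -760 (mod 13).
    Reduce coefficients mod 13: 9·t ≡ 7 (mod 13).
    The inverse of 9 mod 13 is 3 (since 9·3 = 27 = 2·13 + 1), so t ≡ 3·7 = 21 ≡ 8 (mod 13).
    Then x = 768 + 5040·8 = 41088, valid modulo lcm(5040, 13) = 65520: x ≡ 41088 (mod 65520).
Verify against each original: 41088 mod 9 = 3, 41088 mod 7 = 5, 41088 mod 5 = 3, 41088 mod 16 = 0, 41088 mod 13 = 8.

x ≡ 41088 (mod 65520).


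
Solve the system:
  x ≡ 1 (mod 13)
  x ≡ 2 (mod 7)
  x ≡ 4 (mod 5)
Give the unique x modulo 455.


Moduli 13, 7, 5 are pairwise coprime; by CRT there is a unique solution modulo M = 13 · 7 · 5 = 455.
Solve pairwise, accumulating the modulus:
  Start with x ≡ 1 (mod 13).
  Combine with x ≡ 2 (mod 7): since gcd(13, 7) = 1, we get a unique residue mod 91.
    Write x = 1 + 13·t and substitute into x ≡ 2 (mod 7): 13·t ≡ 2 − 1 = 1 (mod 7).
    Reduce coefficients mod 7: 6·t ≡ 1 (mod 7).
    The inverse of 6 mod 7 is 6 (since 6·6 = 36 = 5·7 + 1), so t ≡ 6·1 = 6 ≡ 6 (mod 7).
    Then x = 1 + 13·6 = 79, valid modulo lcm(13, 7) = 91: x ≡ 79 (mod 91).
  Combine with x ≡ 4 (mod 5): since gcd(91, 5) = 1, we get a unique residue mod 455.
    Write x = 79 + 91·t and substitute into x ≡ 4 (mod 5): 91·t ≡ 4 − 79 = -75 (mod 5).
    Reduce coefficients mod 5: 1·t ≡ 0 (mod 5).
    So t ≡ 0 (mod 5).
    Then x = 79 + 91·0 = 79, valid modulo lcm(91, 5) = 455: x ≡ 79 (mod 455).
Verify: 79 mod 13 = 1 ✓, 79 mod 7 = 2 ✓, 79 mod 5 = 4 ✓.

x ≡ 79 (mod 455).


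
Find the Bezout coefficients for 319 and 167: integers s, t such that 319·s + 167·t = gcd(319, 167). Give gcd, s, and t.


Euclidean algorithm on (319, 167) — divide until remainder is 0:
  319 = 1 · 167 + 152
  167 = 1 · 152 + 15
  152 = 10 · 15 + 2
  15 = 7 · 2 + 1
  2 = 2 · 1 + 0
gcd(319, 167) = 1.
Track Bezout coefficients alongside the remainders: start with r₀ = 319 = a·1 + b·0 (s = 1, t = 0) and r₁ = 167 = a·0 + b·1 (s = 0, t = 1); each new remainder r_{k+1} = r_{k-1} − q_k·r_k inherits s_{k+1} = s_{k-1} − q_k·s_k, t_{k+1} = t_{k-1} − q_k·t_k, so r_k = a·s_k + b·t_k at every step:
  q = 1: r = 152, s = 1 − 1·0 = 1, t = 0 − 1·1 = -1  (check: 319·1 + 167·(-1) = 152)
  q = 1: r = 15, s = 0 − 1·1 = -1, t = 1 − 1·(-1) = 2  (check: 319·(-1) + 167·2 = 15)
  q = 10: r = 2, s = 1 − 10·(-1) = 11, t = -1 − 10·2 = -21  (check: 319·11 + 167·(-21) = 2)
  q = 7: r = 1, s = -1 − 7·11 = -78, t = 2 − 7·(-21) = 149  (check: 319·(-78) + 167·149 = 1)
The row with r = 1 (the gcd) gives the Bezout coefficients s = -78, t = 149.
Result: 319 · (-78) + 167 · (149) = 1.

gcd(319, 167) = 1; s = -78, t = 149 (check: 319·(-78) + 167·149 = 1).


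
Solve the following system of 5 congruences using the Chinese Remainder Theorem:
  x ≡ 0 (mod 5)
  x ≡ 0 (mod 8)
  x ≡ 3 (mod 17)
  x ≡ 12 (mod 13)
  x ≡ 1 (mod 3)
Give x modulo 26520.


Product of moduli M = 5 · 8 · 17 · 13 · 3 = 26520.
Merge one congruence at a time:
  Start: x ≡ 0 (mod 5).
  Combine with x ≡ 0 (mod 8); new modulus lcm = 40.
    Write x = 0 + 5·t and substitute into x ≡ 0 (mod 8): 5·t ≡ 0 − 0 = 0 (mod 8).
    The inverse of 5 mod 8 is 5 (since 5·5 = 25 = 3·8 + 1), so t ≡ 5·0 = 0 ≡ 0 (mod 8).
    Then x = 0 + 5·0 = 0, valid modulo lcm(5, 8) = 40: x ≡ 0 (mod 40).
  Combine with x ≡ 3 (mod 17); new modulus lcm = 680.
    Write x = 0 + 40·t and substitute into x ≡ 3 (mod 17): 40·t ≡ 3 − 0 = 3 (mod 17).
    Reduce coefficients mod 17: 6·t ≡ 3 (mod 17).
    The inverse of 6 mod 17 is 3 (since 6·3 = 18 = 1·17 + 1), so t ≡ 3·3 = 9 ≡ 9 (mod 17).
    Then x = 0 + 40·9 = 360, valid modulo lcm(40, 17) = 680: x ≡ 360 (mod 680).
  Combine with x ≡ 12 (mod 13); new modulus lcm = 8840.
    Write x = 360 + 680·t and substitute into x ≡ 12 (mod 13): 680·t ≡ 12 − 360 = -348 (mod 13).
    Reduce coefficients mod 13: 4·t ≡ 3 (mod 13).
    The inverse of 4 mod 13 is 10 (since 4·10 = 40 = 3·13 + 1), so t ≡ 10·3 = 30 ≡ 4 (mod 13).
    Then x = 360 + 680·4 = 3080, valid modulo lcm(680, 13) = 8840: x ≡ 3080 (mod 8840).
  Combine with x ≡ 1 (mod 3); new modulus lcm = 26520.
    Write x = 3080 + 8840·t and substitute into x ≡ 1 (mod 3): 8840·t ≡ 1 − 3080 = -3079 (mod 3).
    Reduce coefficients mod 3: 2·t ≡ 2 (mod 3).
    The inverse of 2 mod 3 is 2 (since 2·2 = 4 = 1·3 + 1), so t ≡ 2·2 = 4 ≡ 1 (mod 3).
    Then x = 3080 + 8840·1 = 11920, valid modulo lcm(8840, 3) = 26520: x ≡ 11920 (mod 26520).
Verify against each original: 11920 mod 5 = 0, 11920 mod 8 = 0, 11920 mod 17 = 3, 11920 mod 13 = 12, 11920 mod 3 = 1.

x ≡ 11920 (mod 26520).
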